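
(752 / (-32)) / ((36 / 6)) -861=-10379 / 12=-864.92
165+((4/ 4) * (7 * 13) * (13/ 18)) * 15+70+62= 7697/ 6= 1282.83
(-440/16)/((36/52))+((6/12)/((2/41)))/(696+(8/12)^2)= -8959919/225648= -39.71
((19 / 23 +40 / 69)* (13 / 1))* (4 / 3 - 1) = 1261 / 207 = 6.09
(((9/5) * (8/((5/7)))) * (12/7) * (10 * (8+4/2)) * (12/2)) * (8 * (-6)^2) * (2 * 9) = 107495424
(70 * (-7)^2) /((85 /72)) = 49392 /17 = 2905.41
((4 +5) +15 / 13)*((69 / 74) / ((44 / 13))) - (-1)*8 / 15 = 3697 / 1110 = 3.33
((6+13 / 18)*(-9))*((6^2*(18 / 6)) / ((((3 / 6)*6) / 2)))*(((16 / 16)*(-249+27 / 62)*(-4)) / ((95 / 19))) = -134260632 / 155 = -866197.63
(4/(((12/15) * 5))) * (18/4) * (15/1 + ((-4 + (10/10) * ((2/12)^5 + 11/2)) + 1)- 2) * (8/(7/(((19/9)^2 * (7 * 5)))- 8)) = -217554845/3101544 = -70.14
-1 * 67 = -67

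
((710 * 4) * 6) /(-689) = -17040 /689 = -24.73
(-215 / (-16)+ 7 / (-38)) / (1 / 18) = 238.56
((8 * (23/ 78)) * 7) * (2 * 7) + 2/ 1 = 9094/ 39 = 233.18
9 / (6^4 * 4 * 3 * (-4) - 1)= -0.00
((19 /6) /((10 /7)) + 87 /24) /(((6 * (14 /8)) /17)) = 11917 /1260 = 9.46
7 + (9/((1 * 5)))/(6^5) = 30241/4320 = 7.00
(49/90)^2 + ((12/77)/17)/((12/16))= 0.31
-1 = -1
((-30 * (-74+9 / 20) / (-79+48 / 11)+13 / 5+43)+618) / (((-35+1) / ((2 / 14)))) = -5205441 / 1953980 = -2.66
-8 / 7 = -1.14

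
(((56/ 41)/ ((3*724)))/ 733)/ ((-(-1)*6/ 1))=7/ 48956337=0.00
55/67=0.82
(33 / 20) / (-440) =-3 / 800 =-0.00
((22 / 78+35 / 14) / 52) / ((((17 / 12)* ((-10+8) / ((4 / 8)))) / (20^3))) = -217000 / 2873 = -75.53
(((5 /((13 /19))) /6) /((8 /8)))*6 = 95 /13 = 7.31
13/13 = 1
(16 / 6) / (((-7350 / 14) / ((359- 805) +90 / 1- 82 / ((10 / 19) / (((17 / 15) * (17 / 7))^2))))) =677498872 / 86821875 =7.80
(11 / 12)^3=1331 / 1728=0.77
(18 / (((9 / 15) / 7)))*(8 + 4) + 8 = 2528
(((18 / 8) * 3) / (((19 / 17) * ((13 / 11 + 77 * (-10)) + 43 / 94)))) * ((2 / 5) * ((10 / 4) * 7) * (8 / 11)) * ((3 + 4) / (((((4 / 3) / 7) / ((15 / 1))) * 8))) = -66595851 / 24152344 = -2.76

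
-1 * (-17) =17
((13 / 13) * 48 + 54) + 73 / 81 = 8335 / 81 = 102.90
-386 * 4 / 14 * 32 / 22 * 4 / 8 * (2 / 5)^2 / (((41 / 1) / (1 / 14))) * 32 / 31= -395264 / 17126725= -0.02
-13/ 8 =-1.62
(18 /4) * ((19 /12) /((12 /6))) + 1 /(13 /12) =933 /208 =4.49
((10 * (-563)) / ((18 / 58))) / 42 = -81635 / 189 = -431.93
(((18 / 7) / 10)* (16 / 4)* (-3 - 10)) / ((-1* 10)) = 234 / 175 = 1.34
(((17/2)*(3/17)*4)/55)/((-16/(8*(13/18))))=-13/330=-0.04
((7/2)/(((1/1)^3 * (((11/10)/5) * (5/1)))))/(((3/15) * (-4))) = -175/44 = -3.98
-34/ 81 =-0.42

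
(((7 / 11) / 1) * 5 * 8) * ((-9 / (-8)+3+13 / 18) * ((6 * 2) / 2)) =24430 / 33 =740.30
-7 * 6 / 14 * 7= -21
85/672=0.13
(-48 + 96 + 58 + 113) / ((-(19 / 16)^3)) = -897024 / 6859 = -130.78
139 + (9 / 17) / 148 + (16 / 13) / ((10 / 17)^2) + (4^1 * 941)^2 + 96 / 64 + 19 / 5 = 11585045924731 / 817700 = 14167843.86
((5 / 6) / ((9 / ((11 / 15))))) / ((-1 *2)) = -11 / 324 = -0.03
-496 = -496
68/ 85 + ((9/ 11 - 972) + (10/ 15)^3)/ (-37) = 1485721/ 54945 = 27.04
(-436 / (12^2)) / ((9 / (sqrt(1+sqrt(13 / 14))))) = -109 *sqrt(14 *sqrt(182)+196) / 4536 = -0.47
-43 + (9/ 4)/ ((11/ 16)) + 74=377/ 11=34.27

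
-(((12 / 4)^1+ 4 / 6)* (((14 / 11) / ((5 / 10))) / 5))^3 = -21952 / 3375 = -6.50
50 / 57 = 0.88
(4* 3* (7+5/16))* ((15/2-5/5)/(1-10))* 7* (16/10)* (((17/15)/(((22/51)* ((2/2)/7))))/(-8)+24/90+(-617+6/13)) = 386374079/880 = 439061.45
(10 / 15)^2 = 4 / 9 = 0.44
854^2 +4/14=5105214/7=729316.29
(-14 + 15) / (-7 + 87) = 1 / 80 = 0.01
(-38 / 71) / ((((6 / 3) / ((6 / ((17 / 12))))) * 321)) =-456 / 129149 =-0.00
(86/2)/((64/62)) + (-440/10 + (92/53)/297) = -1177631/503712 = -2.34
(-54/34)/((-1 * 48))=9/272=0.03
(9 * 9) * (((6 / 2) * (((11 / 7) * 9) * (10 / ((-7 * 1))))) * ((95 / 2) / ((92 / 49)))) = -11427075 / 92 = -124207.34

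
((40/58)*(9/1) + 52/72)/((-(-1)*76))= 3617/39672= 0.09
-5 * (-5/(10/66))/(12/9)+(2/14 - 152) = -787/28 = -28.11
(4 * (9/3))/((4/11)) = 33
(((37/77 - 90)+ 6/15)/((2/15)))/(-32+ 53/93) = 9572769/450142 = 21.27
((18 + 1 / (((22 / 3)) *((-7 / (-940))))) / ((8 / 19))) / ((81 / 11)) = 4427 / 378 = 11.71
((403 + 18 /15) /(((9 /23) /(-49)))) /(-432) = 2277667 /19440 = 117.16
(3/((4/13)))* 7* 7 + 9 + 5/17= 33119/68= 487.04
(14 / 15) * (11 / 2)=77 / 15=5.13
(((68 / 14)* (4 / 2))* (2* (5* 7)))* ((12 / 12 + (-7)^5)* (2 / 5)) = -4571232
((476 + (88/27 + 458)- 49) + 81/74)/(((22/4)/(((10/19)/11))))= 1615390/208791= 7.74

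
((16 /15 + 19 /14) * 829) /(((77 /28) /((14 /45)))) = 1687844 /7425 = 227.32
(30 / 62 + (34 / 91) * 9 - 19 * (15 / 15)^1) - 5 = -56853 / 2821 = -20.15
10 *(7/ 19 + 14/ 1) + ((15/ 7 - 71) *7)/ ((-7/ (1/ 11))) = 149.94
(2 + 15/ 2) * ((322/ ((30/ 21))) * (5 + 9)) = 149891/ 5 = 29978.20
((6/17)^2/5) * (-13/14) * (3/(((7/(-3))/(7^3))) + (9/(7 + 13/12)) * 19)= 9.71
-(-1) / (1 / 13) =13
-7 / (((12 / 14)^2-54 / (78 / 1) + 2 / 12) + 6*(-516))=26754 / 11832113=0.00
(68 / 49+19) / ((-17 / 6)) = -7.20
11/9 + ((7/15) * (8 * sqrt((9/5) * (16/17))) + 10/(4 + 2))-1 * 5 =-19/9 + 224 * sqrt(85)/425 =2.75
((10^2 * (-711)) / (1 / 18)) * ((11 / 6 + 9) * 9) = -124780500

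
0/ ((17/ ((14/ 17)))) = 0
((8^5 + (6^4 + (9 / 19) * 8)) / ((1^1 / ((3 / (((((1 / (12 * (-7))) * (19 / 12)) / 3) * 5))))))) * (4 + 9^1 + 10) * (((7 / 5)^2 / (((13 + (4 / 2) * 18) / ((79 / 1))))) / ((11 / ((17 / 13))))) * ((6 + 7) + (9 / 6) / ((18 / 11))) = -2524292465948064 / 6452875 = -391188805.91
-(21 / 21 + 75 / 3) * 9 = -234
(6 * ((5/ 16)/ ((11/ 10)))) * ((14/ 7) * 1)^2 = 75/ 11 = 6.82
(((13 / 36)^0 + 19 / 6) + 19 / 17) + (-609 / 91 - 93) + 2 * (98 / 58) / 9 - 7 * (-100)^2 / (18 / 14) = -2097222593 / 38454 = -54538.48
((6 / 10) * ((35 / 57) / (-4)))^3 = -343 / 438976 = -0.00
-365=-365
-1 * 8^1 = -8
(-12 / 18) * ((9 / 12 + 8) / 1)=-35 / 6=-5.83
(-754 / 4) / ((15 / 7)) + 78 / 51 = -44083 / 510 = -86.44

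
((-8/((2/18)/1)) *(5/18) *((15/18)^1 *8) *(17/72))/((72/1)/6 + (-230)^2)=-425/714312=-0.00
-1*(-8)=8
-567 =-567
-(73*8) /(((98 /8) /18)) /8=-5256 /49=-107.27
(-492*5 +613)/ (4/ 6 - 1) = 5541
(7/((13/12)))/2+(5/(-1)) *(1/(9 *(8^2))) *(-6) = 4097/1248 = 3.28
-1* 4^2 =-16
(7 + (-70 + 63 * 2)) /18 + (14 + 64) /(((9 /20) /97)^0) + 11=185 /2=92.50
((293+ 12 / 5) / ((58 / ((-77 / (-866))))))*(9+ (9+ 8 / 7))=8.67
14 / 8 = 7 / 4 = 1.75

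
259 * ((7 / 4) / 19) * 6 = 5439 / 38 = 143.13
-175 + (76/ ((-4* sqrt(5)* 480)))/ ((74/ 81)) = -175 - 513* sqrt(5)/ 59200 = -175.02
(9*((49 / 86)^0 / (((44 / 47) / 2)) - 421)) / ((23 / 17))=-1409895 / 506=-2786.35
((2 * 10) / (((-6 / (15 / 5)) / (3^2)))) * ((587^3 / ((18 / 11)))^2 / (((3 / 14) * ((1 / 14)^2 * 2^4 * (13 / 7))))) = -59425951229498388133445 / 1404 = -42326176089386316334.36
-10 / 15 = -2 / 3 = -0.67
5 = 5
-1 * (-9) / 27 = 1 / 3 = 0.33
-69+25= -44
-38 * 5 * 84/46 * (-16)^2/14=-145920/23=-6344.35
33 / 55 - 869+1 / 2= -8679 / 10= -867.90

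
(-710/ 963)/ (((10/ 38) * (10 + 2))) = -1349/ 5778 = -0.23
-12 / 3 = -4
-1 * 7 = -7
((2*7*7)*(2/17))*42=8232/17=484.24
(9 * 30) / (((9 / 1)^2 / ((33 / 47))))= 2.34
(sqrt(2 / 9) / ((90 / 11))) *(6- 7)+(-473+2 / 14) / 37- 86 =-25584 / 259- 11 *sqrt(2) / 270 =-98.84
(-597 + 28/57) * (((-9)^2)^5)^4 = -1675216002972391912890048410075746167243867/19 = -88169263314336416467897280000000000000000.00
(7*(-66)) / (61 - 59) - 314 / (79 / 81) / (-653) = -11891163 / 51587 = -230.51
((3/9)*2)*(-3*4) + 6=-2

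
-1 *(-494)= 494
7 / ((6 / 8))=28 / 3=9.33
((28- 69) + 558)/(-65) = -517/65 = -7.95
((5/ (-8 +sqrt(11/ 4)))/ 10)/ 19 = -16/ 4655 - sqrt(11)/ 4655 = -0.00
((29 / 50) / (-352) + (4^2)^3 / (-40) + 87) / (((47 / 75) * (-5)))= 813207 / 165440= 4.92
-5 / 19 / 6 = -5 / 114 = -0.04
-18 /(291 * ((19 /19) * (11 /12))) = -72 /1067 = -0.07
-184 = -184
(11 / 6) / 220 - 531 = -63719 / 120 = -530.99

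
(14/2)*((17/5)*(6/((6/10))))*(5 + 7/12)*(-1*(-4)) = 15946/3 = 5315.33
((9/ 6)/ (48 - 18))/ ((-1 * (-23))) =1/ 460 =0.00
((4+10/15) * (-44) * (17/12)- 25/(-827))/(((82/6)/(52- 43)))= -6494583/33907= -191.54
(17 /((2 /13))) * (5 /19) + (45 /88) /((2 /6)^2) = 56315 /1672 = 33.68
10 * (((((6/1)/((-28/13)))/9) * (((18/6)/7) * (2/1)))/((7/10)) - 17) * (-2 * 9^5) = 7039821780/343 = 20524261.75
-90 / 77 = -1.17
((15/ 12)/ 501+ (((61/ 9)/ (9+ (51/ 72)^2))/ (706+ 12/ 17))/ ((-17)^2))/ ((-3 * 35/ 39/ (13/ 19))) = -0.00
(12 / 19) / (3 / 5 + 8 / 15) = 180 / 323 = 0.56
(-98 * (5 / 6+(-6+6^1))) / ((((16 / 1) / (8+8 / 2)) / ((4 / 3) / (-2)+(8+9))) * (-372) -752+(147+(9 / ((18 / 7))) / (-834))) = 6674780 / 51930187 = 0.13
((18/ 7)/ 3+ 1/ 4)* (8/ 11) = 62/ 77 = 0.81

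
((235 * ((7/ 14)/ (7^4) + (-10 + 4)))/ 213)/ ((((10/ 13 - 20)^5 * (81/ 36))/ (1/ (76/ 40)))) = 502774163281/ 854019755859375000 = 0.00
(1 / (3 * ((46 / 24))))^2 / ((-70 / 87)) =-696 / 18515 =-0.04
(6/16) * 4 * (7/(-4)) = -21/8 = -2.62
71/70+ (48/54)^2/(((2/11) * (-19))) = 84629/107730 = 0.79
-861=-861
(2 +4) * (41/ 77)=246/ 77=3.19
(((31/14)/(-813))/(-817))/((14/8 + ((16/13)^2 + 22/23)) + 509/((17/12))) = 4096898/446742168675915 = 0.00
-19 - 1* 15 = -34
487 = 487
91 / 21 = 13 / 3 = 4.33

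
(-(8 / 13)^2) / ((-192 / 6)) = 2 / 169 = 0.01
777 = 777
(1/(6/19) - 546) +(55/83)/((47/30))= -12695657/23406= -542.41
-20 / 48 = -5 / 12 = -0.42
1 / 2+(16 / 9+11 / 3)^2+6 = 5855 / 162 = 36.14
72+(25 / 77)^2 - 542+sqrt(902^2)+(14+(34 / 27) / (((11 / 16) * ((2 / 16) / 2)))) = 76105349 / 160083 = 475.41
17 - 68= -51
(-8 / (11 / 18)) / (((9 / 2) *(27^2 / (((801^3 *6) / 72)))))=-5639752 / 33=-170901.58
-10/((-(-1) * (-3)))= 10/3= 3.33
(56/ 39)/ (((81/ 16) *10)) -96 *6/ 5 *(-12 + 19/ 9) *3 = 10796288/ 3159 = 3417.63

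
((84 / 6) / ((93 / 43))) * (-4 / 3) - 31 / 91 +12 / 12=-202388 / 25389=-7.97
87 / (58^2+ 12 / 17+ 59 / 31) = 15283 / 591401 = 0.03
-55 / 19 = -2.89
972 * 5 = 4860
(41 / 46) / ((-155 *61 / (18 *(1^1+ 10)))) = -4059 / 217465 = -0.02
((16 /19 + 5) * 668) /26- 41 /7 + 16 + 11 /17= 4728954 /29393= 160.89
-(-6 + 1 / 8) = 47 / 8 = 5.88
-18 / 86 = -9 / 43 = -0.21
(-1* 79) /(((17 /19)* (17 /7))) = -10507 /289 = -36.36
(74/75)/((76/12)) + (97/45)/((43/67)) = 646043/183825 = 3.51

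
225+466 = 691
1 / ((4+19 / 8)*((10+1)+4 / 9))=24 / 1751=0.01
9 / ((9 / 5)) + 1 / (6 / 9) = 13 / 2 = 6.50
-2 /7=-0.29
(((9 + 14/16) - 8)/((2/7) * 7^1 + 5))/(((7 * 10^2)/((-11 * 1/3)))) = -11/7840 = -0.00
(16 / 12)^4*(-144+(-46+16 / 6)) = -143872 / 243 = -592.07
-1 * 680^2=-462400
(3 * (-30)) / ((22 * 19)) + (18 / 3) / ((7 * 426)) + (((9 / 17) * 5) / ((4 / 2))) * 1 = 3920981 / 3531682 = 1.11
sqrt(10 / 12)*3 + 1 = 1 + sqrt(30) / 2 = 3.74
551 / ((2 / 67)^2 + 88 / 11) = 68.87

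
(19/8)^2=361/64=5.64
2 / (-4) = -1 / 2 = -0.50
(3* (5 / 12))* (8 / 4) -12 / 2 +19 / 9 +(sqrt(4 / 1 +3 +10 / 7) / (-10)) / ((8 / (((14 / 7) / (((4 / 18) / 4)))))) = -25 / 18 -9* sqrt(413) / 140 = -2.70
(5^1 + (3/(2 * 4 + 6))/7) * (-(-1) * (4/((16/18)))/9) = 2.52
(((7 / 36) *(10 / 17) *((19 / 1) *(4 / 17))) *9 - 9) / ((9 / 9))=-1271 / 289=-4.40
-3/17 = -0.18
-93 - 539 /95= -9374 /95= -98.67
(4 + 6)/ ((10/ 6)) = 6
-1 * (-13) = 13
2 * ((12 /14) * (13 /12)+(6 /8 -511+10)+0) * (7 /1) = -13981 /2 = -6990.50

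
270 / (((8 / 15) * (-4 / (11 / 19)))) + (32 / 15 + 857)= 3583523 / 4560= 785.86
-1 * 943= -943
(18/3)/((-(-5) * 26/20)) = 12/13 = 0.92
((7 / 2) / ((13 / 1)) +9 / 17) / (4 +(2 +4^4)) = 353 / 115804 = 0.00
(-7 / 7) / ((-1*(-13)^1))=-0.08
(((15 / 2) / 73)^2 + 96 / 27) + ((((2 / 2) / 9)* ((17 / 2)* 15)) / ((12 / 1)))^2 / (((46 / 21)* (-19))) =28431401249 / 8048239488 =3.53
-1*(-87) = 87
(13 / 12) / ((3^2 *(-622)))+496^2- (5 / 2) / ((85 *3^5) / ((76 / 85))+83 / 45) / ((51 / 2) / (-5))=22198198309375070633 / 90230709892536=246016.00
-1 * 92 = -92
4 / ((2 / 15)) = 30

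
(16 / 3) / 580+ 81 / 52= 35443 / 22620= 1.57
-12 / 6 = -2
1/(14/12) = 6/7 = 0.86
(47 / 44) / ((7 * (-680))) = -47 / 209440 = -0.00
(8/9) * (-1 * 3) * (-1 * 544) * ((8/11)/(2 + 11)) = 34816/429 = 81.16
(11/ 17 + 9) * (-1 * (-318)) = 52152/ 17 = 3067.76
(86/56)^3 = 3.62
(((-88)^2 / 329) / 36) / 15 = 1936 / 44415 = 0.04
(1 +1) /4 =1 /2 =0.50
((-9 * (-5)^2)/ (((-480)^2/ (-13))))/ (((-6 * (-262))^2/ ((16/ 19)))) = 13/ 3004959744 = 0.00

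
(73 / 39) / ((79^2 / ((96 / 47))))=2336 / 3813251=0.00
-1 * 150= -150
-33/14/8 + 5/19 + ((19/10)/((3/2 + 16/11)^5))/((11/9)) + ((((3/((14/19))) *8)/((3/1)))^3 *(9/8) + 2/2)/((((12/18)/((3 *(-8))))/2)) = -62753478234612190303/604929120250000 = -103736.91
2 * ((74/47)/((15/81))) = 3996/235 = 17.00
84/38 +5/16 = 2.52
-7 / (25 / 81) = -567 / 25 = -22.68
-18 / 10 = -9 / 5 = -1.80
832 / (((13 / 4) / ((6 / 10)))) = 768 / 5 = 153.60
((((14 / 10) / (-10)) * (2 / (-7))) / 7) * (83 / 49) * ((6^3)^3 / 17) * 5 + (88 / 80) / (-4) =6691526003 / 233240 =28689.44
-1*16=-16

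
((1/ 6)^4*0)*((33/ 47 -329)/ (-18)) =0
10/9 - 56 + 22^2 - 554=-1124/9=-124.89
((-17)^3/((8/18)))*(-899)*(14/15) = 92752527/10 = 9275252.70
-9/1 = -9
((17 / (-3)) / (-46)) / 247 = 0.00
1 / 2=0.50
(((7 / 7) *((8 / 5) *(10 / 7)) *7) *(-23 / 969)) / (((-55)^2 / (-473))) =15824 / 266475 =0.06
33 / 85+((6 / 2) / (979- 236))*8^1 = 26559 / 63155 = 0.42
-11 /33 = -1 /3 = -0.33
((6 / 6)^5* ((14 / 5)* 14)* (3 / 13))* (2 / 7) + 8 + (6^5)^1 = 506128 / 65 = 7786.58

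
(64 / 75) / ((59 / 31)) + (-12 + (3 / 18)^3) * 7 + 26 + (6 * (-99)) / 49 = -1087204123 / 15611400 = -69.64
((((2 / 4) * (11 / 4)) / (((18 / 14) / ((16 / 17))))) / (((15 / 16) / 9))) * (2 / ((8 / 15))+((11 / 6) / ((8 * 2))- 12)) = -60137 / 765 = -78.61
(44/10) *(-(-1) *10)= 44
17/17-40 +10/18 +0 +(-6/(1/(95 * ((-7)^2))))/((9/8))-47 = -224209/9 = -24912.11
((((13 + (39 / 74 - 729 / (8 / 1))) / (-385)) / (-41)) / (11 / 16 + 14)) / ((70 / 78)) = -1791582 / 4803770125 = -0.00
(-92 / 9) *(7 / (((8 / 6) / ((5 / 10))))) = -161 / 6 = -26.83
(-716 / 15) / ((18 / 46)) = -16468 / 135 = -121.99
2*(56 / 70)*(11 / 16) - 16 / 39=269 / 390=0.69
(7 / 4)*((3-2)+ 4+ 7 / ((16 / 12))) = 17.94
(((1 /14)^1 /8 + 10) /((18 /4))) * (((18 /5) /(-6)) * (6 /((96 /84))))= -1121 /160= -7.01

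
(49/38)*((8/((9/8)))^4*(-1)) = -411041792/124659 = -3297.33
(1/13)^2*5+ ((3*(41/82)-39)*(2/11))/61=-9320/113399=-0.08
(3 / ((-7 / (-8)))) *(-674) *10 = -161760 / 7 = -23108.57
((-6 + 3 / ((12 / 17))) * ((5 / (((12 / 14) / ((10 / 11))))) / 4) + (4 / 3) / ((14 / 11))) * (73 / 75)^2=-25062287 / 20790000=-1.21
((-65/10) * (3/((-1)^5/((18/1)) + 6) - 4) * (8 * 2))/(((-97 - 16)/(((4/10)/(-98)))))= 38896/2962295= 0.01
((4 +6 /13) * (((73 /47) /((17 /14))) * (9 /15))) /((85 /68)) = 711312 /259675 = 2.74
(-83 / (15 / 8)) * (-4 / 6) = 1328 / 45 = 29.51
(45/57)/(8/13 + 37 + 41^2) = 195/424498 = 0.00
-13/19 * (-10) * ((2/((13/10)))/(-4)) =-50/19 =-2.63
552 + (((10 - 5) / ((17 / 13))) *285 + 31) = 28436 / 17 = 1672.71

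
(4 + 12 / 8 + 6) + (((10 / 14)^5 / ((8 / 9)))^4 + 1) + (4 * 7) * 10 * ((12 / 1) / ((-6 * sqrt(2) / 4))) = 4085989740156728591825 / 326829122755018756096 - 1120 * sqrt(2) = -1571.42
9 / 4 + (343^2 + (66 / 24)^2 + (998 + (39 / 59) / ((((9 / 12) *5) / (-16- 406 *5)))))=558357883 / 4720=118296.16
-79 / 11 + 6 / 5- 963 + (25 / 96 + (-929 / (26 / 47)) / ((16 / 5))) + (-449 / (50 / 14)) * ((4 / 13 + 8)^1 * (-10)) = 153597679 / 17160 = 8950.91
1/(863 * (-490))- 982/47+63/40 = -19.32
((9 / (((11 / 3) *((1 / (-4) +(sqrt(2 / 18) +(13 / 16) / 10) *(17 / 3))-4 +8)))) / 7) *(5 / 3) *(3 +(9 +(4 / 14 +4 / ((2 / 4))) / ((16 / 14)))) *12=194400 / 8783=22.13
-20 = -20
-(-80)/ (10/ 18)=144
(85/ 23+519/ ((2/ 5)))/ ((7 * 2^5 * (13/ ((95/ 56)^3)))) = 51318180625/ 23524114432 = 2.18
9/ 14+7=107/ 14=7.64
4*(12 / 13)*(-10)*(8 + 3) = -5280 / 13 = -406.15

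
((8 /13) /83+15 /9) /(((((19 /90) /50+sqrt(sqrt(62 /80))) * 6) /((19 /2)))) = 2.81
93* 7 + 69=720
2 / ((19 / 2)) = 4 / 19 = 0.21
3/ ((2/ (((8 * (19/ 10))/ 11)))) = 114/ 55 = 2.07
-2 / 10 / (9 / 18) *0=0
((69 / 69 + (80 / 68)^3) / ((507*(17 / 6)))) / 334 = 12913 / 2357213183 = 0.00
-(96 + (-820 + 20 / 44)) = 7959 / 11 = 723.55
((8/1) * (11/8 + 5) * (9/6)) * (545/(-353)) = -83385/706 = -118.11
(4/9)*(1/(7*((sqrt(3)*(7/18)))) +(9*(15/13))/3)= 8*sqrt(3)/147 +20/13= 1.63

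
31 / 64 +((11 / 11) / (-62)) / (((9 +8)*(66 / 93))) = 5781 / 11968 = 0.48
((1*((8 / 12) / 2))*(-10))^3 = -1000 / 27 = -37.04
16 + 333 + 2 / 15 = 5237 / 15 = 349.13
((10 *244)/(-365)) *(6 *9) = -26352/73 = -360.99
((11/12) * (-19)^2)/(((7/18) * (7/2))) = 11913/49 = 243.12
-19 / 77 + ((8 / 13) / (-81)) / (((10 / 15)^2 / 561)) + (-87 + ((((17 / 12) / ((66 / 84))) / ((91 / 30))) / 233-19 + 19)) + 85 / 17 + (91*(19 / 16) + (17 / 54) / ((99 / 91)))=14978622059 / 906809904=16.52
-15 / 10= -3 / 2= -1.50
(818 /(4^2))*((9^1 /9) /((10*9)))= 409 /720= 0.57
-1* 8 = -8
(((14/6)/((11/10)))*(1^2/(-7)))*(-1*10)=100/33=3.03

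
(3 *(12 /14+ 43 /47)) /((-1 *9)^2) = 583 /8883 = 0.07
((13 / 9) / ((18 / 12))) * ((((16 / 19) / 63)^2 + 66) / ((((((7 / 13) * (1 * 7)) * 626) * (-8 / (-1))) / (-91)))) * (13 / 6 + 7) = -5713420158875 / 2034256368312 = -2.81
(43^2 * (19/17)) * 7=245917/17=14465.71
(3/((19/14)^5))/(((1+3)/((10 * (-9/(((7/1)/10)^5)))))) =-216000000/2476099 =-87.23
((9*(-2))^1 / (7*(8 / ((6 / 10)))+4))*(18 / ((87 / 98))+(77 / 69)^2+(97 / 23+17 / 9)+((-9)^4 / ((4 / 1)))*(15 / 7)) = -41084599653 / 62714008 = -655.11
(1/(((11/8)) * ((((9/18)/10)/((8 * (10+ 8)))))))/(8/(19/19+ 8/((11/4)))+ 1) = 990720/1441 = 687.52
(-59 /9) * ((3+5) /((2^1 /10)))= -2360 /9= -262.22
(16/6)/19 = 0.14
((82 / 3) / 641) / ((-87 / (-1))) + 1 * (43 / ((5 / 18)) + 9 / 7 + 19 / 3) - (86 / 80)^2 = 302171675317 / 1873771200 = 161.26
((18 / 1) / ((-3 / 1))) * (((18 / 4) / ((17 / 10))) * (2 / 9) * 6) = -360 / 17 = -21.18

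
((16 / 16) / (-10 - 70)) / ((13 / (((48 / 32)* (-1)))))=0.00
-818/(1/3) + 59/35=-85831/35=-2452.31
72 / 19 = 3.79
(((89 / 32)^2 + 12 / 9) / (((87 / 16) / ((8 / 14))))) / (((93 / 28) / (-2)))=-27859 / 48546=-0.57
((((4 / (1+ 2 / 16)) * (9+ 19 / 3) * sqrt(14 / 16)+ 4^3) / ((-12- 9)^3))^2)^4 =42752018826441471945605120 * sqrt(14) / 565990866204262677813673454262807489357843+ 4319012220873943890175983616 / 15281753387515092300969183265095802212661761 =0.00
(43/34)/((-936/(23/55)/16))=-989/109395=-0.01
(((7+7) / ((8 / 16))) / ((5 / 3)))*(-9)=-756 / 5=-151.20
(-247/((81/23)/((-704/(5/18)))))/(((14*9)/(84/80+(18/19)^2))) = 246648688/89775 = 2747.41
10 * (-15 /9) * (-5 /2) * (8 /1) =1000 /3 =333.33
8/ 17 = 0.47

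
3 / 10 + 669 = 6693 / 10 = 669.30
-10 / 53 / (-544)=5 / 14416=0.00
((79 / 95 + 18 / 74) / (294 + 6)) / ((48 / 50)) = 1889 / 506160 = 0.00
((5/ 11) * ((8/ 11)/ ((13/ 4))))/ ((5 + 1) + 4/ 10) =25/ 1573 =0.02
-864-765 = -1629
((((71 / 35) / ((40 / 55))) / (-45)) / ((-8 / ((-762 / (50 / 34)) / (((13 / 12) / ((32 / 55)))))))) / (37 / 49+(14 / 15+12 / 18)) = -4292092 / 4688125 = -0.92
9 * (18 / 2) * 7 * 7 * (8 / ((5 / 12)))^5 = 32362142367744 / 3125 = 10355885557.68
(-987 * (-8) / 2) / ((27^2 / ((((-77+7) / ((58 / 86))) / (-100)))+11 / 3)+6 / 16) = 28520352 / 5103037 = 5.59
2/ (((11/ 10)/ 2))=3.64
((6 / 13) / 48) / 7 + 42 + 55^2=2232777 / 728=3067.00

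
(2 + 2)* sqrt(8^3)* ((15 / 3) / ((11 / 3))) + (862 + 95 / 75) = 960* sqrt(2) / 11 + 12949 / 15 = 986.69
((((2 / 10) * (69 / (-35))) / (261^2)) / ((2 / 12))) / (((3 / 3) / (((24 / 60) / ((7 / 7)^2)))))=-92 / 6622875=-0.00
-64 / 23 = -2.78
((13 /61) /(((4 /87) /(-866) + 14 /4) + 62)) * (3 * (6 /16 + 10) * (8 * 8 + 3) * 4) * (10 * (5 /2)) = 204251220225 /301028717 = 678.51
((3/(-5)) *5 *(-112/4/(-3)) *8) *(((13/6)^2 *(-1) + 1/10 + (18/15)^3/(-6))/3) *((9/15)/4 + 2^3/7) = 7953502/16875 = 471.32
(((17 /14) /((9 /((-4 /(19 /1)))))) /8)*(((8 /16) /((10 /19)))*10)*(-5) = 85 /504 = 0.17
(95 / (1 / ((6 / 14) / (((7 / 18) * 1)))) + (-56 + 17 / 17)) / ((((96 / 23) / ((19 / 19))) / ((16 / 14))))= 56005 / 4116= 13.61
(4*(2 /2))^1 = 4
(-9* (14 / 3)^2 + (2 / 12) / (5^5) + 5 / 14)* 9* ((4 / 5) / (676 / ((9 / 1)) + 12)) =-346654593 / 21437500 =-16.17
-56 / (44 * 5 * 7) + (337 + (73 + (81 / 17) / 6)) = 768117 / 1870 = 410.76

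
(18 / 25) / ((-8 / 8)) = -18 / 25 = -0.72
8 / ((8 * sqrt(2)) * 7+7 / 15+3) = -390 / 88031+6300 * sqrt(2) / 88031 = 0.10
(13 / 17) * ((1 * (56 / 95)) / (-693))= -104 / 159885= -0.00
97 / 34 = 2.85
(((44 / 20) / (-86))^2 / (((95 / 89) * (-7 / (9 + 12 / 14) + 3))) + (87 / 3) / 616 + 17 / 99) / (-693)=-210663616699 / 666429290950500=-0.00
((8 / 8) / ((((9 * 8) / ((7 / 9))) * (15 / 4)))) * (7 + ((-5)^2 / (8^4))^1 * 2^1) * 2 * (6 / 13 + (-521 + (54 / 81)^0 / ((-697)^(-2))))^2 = 66683457139140625 / 7008768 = 9514290833.87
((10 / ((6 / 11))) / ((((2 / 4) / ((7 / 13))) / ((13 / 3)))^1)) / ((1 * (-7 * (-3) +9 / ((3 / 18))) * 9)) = 154 / 1215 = 0.13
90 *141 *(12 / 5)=30456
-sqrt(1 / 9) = -1 / 3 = -0.33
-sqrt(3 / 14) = -sqrt(42) / 14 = -0.46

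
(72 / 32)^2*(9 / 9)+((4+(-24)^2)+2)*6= 55953 / 16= 3497.06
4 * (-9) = -36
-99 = -99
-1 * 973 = -973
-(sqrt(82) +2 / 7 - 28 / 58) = 40 / 203 - sqrt(82) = -8.86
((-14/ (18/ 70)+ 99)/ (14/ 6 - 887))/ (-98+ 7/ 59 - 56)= 23659/ 72286998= 0.00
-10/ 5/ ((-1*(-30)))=-1/ 15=-0.07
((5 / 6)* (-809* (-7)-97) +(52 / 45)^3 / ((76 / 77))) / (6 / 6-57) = -8033401079 / 96957000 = -82.86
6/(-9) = -2/3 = -0.67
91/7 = 13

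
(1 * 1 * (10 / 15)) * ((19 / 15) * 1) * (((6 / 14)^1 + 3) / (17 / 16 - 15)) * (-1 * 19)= 92416 / 23415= 3.95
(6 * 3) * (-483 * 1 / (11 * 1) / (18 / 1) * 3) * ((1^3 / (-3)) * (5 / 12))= 805 / 44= 18.30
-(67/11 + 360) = -4027/11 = -366.09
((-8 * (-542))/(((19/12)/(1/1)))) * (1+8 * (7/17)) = 3798336/323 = 11759.55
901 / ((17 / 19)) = 1007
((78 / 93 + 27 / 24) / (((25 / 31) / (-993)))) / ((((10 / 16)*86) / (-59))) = 28531869 / 10750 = 2654.13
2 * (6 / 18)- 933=-2797 / 3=-932.33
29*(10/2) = 145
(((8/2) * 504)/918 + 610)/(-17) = -31222/867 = -36.01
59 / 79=0.75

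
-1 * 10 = -10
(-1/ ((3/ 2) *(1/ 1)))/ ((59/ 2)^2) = -8/ 10443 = -0.00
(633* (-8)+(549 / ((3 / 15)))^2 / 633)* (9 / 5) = 12311.41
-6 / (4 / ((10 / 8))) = -15 / 8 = -1.88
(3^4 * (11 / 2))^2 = 793881 / 4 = 198470.25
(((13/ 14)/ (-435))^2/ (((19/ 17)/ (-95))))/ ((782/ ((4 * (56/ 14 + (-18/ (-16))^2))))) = -56953/ 5459368320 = -0.00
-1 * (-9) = 9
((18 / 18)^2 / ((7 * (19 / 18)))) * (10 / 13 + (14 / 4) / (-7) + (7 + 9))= 2.20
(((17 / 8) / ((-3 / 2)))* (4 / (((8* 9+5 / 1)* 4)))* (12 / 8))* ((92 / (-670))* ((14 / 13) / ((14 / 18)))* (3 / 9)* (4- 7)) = -3519 / 670670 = -0.01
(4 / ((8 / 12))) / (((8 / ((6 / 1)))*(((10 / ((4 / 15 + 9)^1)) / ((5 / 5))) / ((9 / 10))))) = 3753 / 1000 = 3.75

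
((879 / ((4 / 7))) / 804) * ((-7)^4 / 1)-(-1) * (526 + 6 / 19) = 104284569 / 20368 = 5120.02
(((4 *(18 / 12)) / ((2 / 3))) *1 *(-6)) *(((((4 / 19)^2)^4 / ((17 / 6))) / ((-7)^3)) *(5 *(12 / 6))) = 212336640 / 99031156092071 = 0.00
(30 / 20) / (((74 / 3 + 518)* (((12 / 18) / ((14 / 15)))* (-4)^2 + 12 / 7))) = 63 / 299552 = 0.00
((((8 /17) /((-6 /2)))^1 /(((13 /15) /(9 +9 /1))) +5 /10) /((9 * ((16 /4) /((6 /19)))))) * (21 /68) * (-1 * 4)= 8533 /285532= 0.03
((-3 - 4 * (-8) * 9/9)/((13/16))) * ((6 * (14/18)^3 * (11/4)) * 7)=6127352/3159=1939.65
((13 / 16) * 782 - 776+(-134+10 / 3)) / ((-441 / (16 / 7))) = 13022 / 9261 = 1.41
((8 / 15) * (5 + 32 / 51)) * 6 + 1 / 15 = 4609 / 255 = 18.07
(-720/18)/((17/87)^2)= -302760/289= -1047.61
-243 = -243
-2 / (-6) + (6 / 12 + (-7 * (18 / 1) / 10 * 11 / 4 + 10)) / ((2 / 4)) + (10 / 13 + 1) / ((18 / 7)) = -27658 / 585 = -47.28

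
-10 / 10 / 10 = -1 / 10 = -0.10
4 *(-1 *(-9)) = 36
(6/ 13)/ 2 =3/ 13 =0.23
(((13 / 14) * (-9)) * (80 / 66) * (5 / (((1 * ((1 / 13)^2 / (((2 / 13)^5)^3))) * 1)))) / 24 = -409600 / 1793952554431037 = -0.00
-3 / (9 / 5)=-5 / 3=-1.67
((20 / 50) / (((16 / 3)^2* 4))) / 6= 3 / 5120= 0.00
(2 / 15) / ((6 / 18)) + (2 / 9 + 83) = 3763 / 45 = 83.62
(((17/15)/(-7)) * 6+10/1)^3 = 31554496/42875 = 735.96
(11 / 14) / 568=11 / 7952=0.00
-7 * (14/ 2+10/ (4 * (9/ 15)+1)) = -1183/ 17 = -69.59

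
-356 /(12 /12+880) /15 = -356 /13215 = -0.03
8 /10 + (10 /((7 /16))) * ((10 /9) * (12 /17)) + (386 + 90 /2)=802763 /1785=449.73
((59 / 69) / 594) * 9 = 59 / 4554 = 0.01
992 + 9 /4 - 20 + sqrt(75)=982.91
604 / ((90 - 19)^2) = 604 / 5041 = 0.12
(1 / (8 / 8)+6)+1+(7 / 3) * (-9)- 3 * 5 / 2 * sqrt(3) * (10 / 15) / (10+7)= -13- 5 * sqrt(3) / 17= -13.51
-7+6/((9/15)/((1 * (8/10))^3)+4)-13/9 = -7.28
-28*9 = -252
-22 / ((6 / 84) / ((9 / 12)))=-231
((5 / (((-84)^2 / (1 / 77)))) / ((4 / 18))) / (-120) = -1 / 2897664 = -0.00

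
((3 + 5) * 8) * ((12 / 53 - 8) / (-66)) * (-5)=-65920 / 1749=-37.69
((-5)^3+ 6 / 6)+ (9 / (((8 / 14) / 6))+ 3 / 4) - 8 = -147 / 4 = -36.75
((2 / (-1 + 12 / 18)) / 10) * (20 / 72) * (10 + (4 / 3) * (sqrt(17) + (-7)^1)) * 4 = -8 * sqrt(17) / 9 - 4 / 9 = -4.11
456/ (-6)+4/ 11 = -832/ 11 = -75.64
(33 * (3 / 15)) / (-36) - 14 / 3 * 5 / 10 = -151 / 60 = -2.52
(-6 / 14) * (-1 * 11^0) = 3 / 7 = 0.43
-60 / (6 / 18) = -180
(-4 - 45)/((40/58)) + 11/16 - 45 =-9229/80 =-115.36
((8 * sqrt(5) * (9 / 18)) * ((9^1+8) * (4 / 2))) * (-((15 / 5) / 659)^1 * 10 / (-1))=13.84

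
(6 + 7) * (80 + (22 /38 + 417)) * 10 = 1229020 /19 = 64685.26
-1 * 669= -669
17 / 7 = 2.43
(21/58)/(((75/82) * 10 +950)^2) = 0.00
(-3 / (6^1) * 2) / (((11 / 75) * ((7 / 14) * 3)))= -50 / 11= -4.55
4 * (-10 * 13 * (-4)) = 2080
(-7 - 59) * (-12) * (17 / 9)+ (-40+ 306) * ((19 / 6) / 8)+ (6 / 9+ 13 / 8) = 19243 / 12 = 1603.58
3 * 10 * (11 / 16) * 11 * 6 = 1361.25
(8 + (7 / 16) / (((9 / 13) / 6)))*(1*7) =1981 / 24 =82.54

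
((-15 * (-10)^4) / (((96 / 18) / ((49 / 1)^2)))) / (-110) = 13505625 / 22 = 613892.05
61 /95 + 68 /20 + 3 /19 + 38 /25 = 143 /25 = 5.72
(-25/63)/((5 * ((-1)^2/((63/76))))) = -5/76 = -0.07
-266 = -266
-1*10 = -10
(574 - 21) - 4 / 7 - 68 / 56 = 7717 / 14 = 551.21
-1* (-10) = 10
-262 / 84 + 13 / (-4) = -535 / 84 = -6.37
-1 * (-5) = 5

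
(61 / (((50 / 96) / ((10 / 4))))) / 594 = 244 / 495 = 0.49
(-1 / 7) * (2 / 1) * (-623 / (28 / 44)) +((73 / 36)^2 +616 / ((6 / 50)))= 49144471 / 9072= 5417.16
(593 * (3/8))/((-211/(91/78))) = -4151/3376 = -1.23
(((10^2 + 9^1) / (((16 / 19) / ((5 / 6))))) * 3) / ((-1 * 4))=-10355 / 128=-80.90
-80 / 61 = -1.31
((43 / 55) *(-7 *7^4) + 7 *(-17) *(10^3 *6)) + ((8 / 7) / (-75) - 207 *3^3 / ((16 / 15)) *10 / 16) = -539922648329 / 739200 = -730414.84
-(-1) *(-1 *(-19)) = 19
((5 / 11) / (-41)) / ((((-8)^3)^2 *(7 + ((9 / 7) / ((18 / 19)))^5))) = -84035 / 23057457291264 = -0.00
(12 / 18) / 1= 2 / 3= 0.67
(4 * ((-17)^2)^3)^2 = 9321955795676176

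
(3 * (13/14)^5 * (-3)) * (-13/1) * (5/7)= 217206405/3764768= 57.69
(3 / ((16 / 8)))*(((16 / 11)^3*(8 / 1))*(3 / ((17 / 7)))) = 45.62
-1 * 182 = -182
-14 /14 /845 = -1 /845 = -0.00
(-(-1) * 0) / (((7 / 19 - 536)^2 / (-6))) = 0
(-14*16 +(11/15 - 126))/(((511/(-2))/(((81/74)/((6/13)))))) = 612963/189070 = 3.24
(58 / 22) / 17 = 29 / 187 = 0.16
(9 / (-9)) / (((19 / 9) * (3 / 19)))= -3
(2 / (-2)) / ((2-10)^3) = 1 / 512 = 0.00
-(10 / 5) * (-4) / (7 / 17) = 136 / 7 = 19.43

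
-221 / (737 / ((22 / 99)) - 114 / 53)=-23426 / 351321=-0.07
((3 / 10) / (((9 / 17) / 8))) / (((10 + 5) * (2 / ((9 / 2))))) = 17 / 25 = 0.68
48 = 48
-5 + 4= -1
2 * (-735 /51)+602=9744 /17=573.18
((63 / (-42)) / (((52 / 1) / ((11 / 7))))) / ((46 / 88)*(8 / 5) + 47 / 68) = -30855 / 1039766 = -0.03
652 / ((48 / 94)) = 1276.83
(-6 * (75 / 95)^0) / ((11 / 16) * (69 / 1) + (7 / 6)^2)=-864 / 7027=-0.12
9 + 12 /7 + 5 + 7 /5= 599 /35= 17.11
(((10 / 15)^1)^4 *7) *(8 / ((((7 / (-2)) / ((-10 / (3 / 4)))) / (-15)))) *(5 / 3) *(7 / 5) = -358400 / 243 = -1474.90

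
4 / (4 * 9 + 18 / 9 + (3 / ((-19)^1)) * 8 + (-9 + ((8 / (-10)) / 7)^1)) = 2660 / 18369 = 0.14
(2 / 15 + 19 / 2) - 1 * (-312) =321.63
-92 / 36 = -23 / 9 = -2.56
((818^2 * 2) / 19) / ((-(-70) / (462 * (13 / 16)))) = 71763549 / 190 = 377702.89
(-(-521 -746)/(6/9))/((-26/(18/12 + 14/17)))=-300279/1768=-169.84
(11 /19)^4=14641 /130321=0.11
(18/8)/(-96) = -3/128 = -0.02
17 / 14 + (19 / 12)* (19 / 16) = 4159 / 1344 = 3.09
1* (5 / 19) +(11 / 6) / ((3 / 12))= 433 / 57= 7.60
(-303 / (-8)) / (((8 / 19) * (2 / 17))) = 97869 / 128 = 764.60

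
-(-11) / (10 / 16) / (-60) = -0.29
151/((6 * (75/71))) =23.82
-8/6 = -4/3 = -1.33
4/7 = 0.57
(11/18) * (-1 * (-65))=715/18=39.72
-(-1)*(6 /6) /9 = 1 /9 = 0.11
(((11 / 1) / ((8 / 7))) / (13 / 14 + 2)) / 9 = 539 / 1476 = 0.37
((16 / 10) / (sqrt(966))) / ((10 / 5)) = 2 * sqrt(966) / 2415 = 0.03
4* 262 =1048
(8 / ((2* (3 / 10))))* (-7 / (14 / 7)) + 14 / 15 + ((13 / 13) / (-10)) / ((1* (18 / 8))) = -412 / 9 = -45.78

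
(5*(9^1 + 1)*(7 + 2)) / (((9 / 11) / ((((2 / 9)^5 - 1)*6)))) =-64918700 / 19683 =-3298.21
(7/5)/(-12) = -7/60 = -0.12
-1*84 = -84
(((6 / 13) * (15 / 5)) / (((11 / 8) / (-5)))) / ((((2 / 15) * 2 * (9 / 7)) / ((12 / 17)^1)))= -25200 / 2431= -10.37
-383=-383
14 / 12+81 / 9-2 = 49 / 6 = 8.17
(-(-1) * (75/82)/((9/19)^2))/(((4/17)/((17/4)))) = 2608225/35424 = 73.63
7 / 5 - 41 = -198 / 5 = -39.60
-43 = -43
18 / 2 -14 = -5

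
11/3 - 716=-2137/3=-712.33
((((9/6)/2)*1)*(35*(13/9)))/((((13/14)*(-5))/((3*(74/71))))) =-1813/71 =-25.54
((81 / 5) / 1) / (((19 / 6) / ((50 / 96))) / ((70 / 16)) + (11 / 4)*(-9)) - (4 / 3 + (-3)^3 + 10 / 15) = 1987325 / 81761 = 24.31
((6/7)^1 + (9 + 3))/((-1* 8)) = -45/28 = -1.61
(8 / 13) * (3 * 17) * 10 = 4080 / 13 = 313.85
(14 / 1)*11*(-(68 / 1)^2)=-712096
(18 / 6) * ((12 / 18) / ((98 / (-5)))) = -5 / 49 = -0.10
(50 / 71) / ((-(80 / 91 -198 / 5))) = 0.02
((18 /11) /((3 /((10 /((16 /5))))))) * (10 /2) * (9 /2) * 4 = 3375 /22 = 153.41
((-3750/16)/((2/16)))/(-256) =1875/256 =7.32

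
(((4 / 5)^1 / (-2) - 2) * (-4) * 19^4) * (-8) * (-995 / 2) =4979304768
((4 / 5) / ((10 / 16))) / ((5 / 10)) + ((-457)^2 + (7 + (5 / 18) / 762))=71617600349 / 342900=208858.56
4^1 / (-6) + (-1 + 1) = -2 / 3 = -0.67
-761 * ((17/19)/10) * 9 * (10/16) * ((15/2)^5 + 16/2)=-88446116223/9728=-9091911.62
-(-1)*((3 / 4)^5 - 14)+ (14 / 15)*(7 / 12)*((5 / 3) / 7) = -376927 / 27648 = -13.63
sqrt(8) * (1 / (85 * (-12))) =-sqrt(2) / 510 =-0.00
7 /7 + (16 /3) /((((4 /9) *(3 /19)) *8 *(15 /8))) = 6.07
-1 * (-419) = 419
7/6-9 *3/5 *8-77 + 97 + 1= -21.03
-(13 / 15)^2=-169 / 225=-0.75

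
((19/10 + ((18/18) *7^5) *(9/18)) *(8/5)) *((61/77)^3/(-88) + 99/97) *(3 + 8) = 166229323293153/1107092525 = 150149.44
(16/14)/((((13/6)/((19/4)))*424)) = 57/9646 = 0.01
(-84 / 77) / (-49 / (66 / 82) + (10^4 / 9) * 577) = -108 / 63463973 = -0.00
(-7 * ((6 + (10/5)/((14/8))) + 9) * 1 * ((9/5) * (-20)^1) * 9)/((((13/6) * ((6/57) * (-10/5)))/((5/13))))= -5217210/169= -30871.07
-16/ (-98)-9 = -433/ 49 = -8.84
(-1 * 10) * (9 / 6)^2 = -45 / 2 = -22.50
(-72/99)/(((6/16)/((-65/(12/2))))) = 2080/99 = 21.01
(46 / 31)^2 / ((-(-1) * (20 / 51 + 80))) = 26979 / 985025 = 0.03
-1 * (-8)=8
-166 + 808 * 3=2258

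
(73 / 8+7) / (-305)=-129 / 2440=-0.05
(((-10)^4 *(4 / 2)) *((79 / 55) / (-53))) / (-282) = 158000 / 82203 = 1.92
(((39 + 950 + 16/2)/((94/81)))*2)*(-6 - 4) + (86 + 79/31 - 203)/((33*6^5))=-17182.34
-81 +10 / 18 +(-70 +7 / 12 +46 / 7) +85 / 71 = -142.09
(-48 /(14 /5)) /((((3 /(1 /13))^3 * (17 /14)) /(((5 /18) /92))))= -50 /69581187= -0.00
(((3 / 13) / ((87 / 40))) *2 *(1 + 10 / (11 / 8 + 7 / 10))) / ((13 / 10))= 386400 / 406783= 0.95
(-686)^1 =-686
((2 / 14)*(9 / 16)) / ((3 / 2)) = 0.05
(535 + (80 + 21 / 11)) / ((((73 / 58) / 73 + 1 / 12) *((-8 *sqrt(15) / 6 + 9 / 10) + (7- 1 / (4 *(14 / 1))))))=21159290880 *sqrt(15) / 91746017 + 125085415104 / 91746017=2256.61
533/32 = 16.66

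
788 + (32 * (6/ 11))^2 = 132212/ 121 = 1092.66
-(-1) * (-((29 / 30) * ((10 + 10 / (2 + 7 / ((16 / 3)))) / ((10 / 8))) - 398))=102802 / 265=387.93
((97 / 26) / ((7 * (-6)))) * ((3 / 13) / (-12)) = 97 / 56784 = 0.00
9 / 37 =0.24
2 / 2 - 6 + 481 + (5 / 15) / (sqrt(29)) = 476.06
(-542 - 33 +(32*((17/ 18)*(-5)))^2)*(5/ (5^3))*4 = 288484/ 81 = 3561.53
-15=-15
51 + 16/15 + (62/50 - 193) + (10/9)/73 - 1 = -2310638/16425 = -140.68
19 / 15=1.27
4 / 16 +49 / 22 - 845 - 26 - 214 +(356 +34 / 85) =-159747 / 220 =-726.12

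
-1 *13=-13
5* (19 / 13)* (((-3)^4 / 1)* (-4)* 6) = -184680 / 13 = -14206.15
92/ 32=23/ 8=2.88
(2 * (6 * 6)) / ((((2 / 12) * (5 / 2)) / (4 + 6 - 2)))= 6912 / 5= 1382.40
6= 6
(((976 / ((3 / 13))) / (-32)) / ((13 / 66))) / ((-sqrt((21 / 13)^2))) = 8723 / 21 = 415.38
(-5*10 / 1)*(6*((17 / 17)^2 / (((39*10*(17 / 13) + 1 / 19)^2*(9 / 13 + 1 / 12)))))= -16894800 / 11363773201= -0.00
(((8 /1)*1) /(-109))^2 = 64 /11881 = 0.01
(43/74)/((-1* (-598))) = 43/44252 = 0.00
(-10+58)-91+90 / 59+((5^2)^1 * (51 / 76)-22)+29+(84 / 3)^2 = 3436097 / 4484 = 766.30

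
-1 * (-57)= 57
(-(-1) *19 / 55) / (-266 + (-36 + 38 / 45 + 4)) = -171 / 147092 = -0.00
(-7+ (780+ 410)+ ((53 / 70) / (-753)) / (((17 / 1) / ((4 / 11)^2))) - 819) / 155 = 19733253116 / 8402896425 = 2.35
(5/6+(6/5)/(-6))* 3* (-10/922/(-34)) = 19/31348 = 0.00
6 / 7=0.86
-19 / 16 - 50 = -819 / 16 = -51.19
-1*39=-39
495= 495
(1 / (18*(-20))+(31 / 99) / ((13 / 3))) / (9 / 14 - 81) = -25039 / 28957500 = -0.00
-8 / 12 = -2 / 3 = -0.67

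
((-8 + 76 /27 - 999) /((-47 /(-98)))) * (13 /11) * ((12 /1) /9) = -138167848 /41877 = -3299.37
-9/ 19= -0.47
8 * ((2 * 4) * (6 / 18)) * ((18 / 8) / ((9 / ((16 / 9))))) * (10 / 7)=2560 / 189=13.54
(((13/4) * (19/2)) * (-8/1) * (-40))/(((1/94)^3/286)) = 2346964597120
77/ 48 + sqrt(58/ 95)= sqrt(5510)/ 95 + 77/ 48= 2.39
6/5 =1.20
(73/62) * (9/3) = 219/62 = 3.53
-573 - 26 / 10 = -2878 / 5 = -575.60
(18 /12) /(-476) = -3 /952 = -0.00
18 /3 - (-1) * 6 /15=32 /5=6.40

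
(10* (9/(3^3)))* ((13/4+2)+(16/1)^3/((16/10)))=51305/6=8550.83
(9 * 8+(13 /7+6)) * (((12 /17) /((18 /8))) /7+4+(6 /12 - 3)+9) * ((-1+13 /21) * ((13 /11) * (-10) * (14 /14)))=2188529720 /577269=3791.18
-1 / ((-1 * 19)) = 1 / 19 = 0.05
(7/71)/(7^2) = 1/497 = 0.00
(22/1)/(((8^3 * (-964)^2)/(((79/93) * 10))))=4345/11062339584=0.00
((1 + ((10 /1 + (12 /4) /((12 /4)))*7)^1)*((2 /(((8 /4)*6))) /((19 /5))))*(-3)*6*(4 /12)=-390 /19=-20.53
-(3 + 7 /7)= -4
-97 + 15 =-82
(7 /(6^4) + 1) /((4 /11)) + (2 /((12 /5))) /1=18653 /5184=3.60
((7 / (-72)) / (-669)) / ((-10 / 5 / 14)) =-0.00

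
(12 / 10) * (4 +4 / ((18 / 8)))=104 / 15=6.93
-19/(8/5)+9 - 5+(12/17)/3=-1039/136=-7.64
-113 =-113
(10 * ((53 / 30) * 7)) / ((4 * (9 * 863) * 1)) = 371 / 93204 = 0.00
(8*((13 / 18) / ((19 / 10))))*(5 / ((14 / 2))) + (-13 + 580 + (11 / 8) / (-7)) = 568.98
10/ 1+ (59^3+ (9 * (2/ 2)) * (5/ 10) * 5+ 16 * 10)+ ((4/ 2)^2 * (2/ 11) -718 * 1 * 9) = 4380425/ 22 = 199110.23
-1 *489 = -489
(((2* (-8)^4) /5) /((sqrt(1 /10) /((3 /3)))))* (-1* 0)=0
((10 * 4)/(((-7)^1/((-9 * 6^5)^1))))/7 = 57129.80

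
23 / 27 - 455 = -454.15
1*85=85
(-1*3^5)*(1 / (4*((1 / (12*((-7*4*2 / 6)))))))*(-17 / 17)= -6804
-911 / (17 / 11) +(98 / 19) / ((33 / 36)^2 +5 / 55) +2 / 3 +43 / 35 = -5823229486 / 10004925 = -582.04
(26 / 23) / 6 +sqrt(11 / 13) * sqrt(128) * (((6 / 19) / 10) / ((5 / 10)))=13 / 69 +48 * sqrt(286) / 1235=0.85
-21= -21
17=17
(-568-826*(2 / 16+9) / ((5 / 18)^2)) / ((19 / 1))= -2456269 / 475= -5171.09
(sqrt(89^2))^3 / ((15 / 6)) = 1409938 / 5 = 281987.60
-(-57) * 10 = 570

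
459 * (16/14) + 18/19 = 69894/133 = 525.52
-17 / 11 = -1.55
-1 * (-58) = 58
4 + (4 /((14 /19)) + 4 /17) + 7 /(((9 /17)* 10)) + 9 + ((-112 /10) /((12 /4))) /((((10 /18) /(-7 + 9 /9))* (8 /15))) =1023727 /10710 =95.59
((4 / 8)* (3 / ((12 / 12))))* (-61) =-91.50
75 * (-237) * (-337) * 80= 479214000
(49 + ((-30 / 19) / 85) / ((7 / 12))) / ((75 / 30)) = 221434 / 11305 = 19.59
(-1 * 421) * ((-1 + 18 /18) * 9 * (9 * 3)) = 0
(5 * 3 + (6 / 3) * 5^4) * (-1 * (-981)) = 1240965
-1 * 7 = -7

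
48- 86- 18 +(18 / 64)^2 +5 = -52143 / 1024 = -50.92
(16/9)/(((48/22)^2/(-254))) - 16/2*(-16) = 5369/162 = 33.14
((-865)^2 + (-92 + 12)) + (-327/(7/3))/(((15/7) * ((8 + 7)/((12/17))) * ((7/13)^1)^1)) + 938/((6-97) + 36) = 24482299971/32725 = 748122.23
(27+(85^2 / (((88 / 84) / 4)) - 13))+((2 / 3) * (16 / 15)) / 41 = 560149732 / 20295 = 27600.38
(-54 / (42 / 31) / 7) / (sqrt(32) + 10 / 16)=11160 / 99127 - 71424 * sqrt(2) / 99127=-0.91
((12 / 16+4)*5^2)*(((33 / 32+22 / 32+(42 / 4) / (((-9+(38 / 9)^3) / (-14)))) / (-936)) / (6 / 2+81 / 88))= 806855995 / 49921881984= 0.02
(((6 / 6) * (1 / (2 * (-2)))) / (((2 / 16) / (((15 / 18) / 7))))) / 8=-5 / 168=-0.03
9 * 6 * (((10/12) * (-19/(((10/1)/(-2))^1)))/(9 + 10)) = 9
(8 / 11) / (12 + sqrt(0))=2 / 33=0.06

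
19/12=1.58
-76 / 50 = -38 / 25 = -1.52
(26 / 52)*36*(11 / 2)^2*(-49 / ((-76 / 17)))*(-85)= -77106645 / 152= -507280.56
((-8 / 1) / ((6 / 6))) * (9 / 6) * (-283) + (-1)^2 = 3397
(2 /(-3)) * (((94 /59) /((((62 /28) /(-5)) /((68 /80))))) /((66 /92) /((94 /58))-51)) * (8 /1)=-0.32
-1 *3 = -3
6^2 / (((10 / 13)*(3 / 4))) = 312 / 5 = 62.40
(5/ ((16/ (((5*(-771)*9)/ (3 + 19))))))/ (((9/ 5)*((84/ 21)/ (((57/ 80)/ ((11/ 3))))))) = -3296025/ 247808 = -13.30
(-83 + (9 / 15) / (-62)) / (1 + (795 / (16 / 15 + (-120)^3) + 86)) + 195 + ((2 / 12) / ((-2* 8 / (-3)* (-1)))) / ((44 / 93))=193.98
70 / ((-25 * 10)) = -7 / 25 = -0.28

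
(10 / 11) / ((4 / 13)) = 65 / 22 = 2.95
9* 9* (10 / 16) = 405 / 8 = 50.62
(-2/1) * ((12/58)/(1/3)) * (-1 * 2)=72/29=2.48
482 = 482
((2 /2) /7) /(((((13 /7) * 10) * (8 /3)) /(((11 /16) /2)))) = 33 /33280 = 0.00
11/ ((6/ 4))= 22/ 3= 7.33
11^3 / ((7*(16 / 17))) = 22627 / 112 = 202.03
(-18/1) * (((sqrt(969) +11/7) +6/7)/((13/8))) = -144 * sqrt(969)/13 - 2448/91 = -371.71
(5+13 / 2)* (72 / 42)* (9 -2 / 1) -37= 101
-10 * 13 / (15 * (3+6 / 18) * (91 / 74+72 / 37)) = -962 / 1175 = -0.82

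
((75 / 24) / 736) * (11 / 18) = 275 / 105984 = 0.00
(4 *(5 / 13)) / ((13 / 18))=360 / 169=2.13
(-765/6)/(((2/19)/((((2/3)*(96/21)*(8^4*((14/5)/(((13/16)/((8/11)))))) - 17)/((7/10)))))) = -108321924385/2002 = -54106855.34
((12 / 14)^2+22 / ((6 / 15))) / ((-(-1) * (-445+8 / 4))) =-2731 / 21707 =-0.13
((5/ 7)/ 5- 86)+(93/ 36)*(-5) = -8297/ 84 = -98.77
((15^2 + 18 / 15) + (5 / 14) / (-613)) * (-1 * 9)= -2035.79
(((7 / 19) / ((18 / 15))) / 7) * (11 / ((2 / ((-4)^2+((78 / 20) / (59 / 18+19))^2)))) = 708879611 / 183313140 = 3.87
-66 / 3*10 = -220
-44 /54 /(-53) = 22 /1431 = 0.02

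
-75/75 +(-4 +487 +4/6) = 1448/3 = 482.67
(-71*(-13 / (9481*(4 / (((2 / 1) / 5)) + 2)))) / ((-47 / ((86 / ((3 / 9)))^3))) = -2964.34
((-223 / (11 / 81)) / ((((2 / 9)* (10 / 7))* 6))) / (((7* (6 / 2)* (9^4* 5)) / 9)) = -223 / 19800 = -0.01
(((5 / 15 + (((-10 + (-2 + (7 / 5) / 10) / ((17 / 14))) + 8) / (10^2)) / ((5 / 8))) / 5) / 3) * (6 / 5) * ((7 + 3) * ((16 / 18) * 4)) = 5647232 / 7171875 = 0.79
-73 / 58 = -1.26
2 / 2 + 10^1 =11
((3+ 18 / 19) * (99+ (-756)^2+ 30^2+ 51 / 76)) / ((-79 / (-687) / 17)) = 38113871382675 / 114076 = 334109465.47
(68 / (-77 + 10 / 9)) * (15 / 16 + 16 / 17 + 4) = -14391 / 2732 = -5.27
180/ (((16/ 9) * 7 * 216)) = 15/ 224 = 0.07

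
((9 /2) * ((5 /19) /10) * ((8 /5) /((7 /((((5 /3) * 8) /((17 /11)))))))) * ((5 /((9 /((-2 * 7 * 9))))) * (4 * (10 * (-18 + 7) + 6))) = 2196480 /323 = 6800.25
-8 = -8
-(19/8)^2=-361/64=-5.64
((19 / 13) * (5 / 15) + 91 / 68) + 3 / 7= 41843 / 18564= 2.25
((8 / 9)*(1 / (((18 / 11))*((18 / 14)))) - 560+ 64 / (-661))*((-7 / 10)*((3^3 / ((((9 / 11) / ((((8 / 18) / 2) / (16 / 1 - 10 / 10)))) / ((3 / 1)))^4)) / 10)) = 110558756415184 / 12003981713859375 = 0.01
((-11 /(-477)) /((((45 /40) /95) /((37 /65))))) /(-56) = -7733 /390663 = -0.02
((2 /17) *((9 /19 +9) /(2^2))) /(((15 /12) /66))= 4752 /323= 14.71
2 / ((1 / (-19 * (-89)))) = 3382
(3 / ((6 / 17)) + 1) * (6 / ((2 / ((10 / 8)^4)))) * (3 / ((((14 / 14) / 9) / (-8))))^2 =25970625 / 8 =3246328.12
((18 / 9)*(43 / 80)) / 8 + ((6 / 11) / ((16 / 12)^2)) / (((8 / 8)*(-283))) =132779 / 996160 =0.13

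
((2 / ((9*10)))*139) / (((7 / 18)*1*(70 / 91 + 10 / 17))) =30719 / 5250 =5.85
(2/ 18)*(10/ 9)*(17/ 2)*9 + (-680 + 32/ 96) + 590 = -722/ 9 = -80.22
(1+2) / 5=3 / 5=0.60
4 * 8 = 32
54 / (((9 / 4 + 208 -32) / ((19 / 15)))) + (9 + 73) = 293698 / 3565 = 82.38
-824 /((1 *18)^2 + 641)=-824 /965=-0.85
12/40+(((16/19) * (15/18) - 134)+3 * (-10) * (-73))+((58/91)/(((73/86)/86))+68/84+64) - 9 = 2748230931/1262170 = 2177.39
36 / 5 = 7.20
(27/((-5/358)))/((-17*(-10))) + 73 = 26192/425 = 61.63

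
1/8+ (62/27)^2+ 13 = 107297/5832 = 18.40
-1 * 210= -210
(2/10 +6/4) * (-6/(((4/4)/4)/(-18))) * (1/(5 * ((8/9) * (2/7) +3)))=231336/5125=45.14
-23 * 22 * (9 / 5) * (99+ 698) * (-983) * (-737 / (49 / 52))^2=5240183900381505504 / 12005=436500116649854.69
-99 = -99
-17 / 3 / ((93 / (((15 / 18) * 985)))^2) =-412345625 / 934092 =-441.44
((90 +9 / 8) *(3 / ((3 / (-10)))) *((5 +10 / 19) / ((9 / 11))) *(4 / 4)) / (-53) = 467775 / 4028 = 116.13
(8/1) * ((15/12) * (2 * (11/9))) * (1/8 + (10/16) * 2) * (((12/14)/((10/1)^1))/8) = 121/336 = 0.36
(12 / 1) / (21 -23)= -6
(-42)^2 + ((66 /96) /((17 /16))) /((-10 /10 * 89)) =2668921 /1513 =1763.99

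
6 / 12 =1 / 2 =0.50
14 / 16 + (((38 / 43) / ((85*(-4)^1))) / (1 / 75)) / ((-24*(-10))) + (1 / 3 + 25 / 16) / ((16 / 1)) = 0.99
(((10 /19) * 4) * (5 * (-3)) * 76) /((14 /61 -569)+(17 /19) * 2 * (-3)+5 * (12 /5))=4.27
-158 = -158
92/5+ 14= 162/5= 32.40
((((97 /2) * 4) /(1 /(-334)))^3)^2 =74009791454291383814155472896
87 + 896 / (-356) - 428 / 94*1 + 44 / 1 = 518399 / 4183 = 123.93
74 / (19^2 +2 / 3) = 222 / 1085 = 0.20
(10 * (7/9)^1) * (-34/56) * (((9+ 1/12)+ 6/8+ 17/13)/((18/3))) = -73865/8424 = -8.77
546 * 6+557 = 3833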